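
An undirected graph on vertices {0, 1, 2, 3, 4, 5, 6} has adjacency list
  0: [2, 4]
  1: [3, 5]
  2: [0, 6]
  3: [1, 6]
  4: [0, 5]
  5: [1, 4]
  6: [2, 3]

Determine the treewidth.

A width-2 tree decomposition is:
Bags: B1 = {1, 3, 6}  B2 = {1, 5, 6}  B3 = {4, 5, 6}  B4 = {0, 4, 6}  B5 = {0, 2, 6}
Tree: B1–B2, B2–B3, B3–B4, B4–B5
The largest bag has 3 vertices, giving width 2; this decomposition certifies tw(G) ≤ 2. For the lower bound, G contains the cycle 6–3–1–5–4–0–2–6, so G is not a forest; only forests have treewidth ≤ 1, hence tw(G) ≥ 2. Combining the bounds, tw(G) = 2.

2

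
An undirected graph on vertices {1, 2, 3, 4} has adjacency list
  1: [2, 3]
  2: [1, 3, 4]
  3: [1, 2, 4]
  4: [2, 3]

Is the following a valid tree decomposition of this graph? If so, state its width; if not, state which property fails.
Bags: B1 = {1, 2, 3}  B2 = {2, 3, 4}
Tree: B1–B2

Yes; width 2.

Vertex coverage: the bags together contain {1, 2, 3, 4}, the full vertex set. Edge coverage: each edge of G has both endpoints in at least one bag. Running intersection: for every vertex, the bags containing it form a connected subtree. All three properties hold, so this is a valid tree decomposition of width max|bag| − 1 = 2, and hence tw(G) ≤ 2.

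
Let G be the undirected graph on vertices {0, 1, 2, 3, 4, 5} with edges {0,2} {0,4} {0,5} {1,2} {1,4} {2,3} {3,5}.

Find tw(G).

2

A width-2 tree decomposition is:
Bags: B1 = {0, 3, 5}  B2 = {0, 2, 3}  B3 = {0, 2, 4}  B4 = {1, 2, 4}
Tree: B1–B2, B2–B3, B3–B4
Each bag holds 3 vertices, so the decomposition has width 2, which upper-bounds the treewidth. Since 5–3–2–0–5 is a cycle in G, G is not acyclic. Forests are exactly the graphs of treewidth ≤ 1, so tw(G) ≥ 2. Therefore the treewidth is 2.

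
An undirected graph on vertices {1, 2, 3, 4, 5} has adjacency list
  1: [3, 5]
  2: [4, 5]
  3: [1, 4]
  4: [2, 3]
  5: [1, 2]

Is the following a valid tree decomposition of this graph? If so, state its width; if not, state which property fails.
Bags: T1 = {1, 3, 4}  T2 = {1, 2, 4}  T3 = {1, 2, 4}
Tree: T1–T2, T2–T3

A tree decomposition must satisfy three properties: every vertex lies in some bag; for every edge, both endpoints lie together in some bag; and for every vertex, the bags containing it form a connected subtree. Here vertex 5 appears in no bag, so the decomposition is invalid.

No — vertex 5 appears in no bag.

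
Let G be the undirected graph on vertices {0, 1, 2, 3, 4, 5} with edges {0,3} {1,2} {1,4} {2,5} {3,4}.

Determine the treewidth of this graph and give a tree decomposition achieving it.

Treewidth 1.
One optimal decomposition is:
Bags: B1 = {0, 3}  B2 = {3, 4}  B3 = {1, 4}  B4 = {1, 2}  B5 = {2, 5}
Tree: B1–B2, B2–B3, B3–B4, B4–B5

Every bag has size at most 2, so the width is 2 − 1 = 1 and tw(G) ≤ 1. Any graph with an edge has treewidth ≥ 1, and G has the edge 0–3. Hence tw(G) = 1 exactly.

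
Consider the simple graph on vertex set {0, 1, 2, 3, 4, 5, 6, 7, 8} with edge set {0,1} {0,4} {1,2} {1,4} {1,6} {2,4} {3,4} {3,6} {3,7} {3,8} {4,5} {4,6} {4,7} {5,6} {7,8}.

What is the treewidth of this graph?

2

A width-2 tree decomposition is:
Bags: B1 = {1, 4, 6}  B2 = {3, 4, 6}  B3 = {3, 4, 7}  B4 = {4, 5, 6}  B5 = {1, 2, 4}  B6 = {0, 1, 4}  B7 = {3, 7, 8}
Tree: B1–B2, B2–B3, B1–B4, B1–B5, B1–B6, B3–B7
Every bag has size at most 3, so the width is 3 − 1 = 2 and tw(G) ≤ 2. On the other hand G contains the 3-clique {3, 7, 8}. A clique must lie in a single bag of any decomposition, so no decomposition can have width below 2. Combining the bounds, tw(G) = 2.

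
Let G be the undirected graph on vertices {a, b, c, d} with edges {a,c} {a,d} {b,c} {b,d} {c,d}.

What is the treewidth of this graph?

A width-2 tree decomposition is:
Bags: B1 = {a, c, d}  B2 = {b, c, d}
Tree: B1–B2
Each bag holds 3 vertices, so the decomposition has width 2, which upper-bounds the treewidth. Conversely, {a, c, d} is a clique of size 3, and the vertices of any clique must share a bag in every tree decomposition; so some bag has ≥ 3 vertices and tw(G) ≥ 2. Hence tw(G) = 2 exactly.

2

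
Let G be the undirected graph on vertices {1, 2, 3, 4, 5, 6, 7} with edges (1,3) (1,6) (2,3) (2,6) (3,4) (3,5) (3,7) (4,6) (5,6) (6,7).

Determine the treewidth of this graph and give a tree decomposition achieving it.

Treewidth 2.
Bags: B1 = {1, 3, 6}  B2 = {2, 3, 6}  B3 = {3, 6, 7}  B4 = {3, 4, 6}  B5 = {3, 5, 6}
Tree: B1–B2, B2–B3, B3–B4, B4–B5

Each bag holds 3 vertices, so the decomposition has width 2, which upper-bounds the treewidth. The edges 3–1–6–2–3 form a cycle, so G is not a tree and its treewidth is at least 2. Combining the bounds, tw(G) = 2.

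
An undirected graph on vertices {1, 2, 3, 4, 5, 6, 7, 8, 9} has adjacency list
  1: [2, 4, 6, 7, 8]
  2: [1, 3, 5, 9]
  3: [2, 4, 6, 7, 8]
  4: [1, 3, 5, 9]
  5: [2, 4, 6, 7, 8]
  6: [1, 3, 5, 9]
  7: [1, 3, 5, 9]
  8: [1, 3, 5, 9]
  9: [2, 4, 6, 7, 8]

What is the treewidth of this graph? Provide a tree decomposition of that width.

Treewidth 4.
One optimal decomposition is:
Bags: B1 = {1, 2, 3, 5, 9}  B2 = {1, 3, 5, 6, 9}  B3 = {1, 3, 4, 5, 9}  B4 = {1, 3, 5, 7, 9}  B5 = {1, 3, 5, 8, 9}
Tree: B1–B2, B2–B3, B3–B4, B4–B5

Each bag holds 5 vertices, so the decomposition has width 4, which upper-bounds the treewidth. For the lower bound: the 5 vertex sets {2,5}, {6,9}, {3,4}, {1}, {7} are disjoint, each induces a connected subgraph, and every pair is joined by at least one edge of G. Contracting each set to a single vertex therefore yields K_{5} as a minor, and since treewidth is minor-monotone, tw(G) ≥ tw(K_{5}) = 4. Hence tw(G) = 4 exactly.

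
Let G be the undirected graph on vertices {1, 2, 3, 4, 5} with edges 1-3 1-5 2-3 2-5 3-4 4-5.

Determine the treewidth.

2

A width-2 tree decomposition is:
Bags: B1 = {3, 4, 5}  B2 = {1, 3, 5}  B3 = {2, 3, 5}
Tree: B1–B2, B2–B3
The largest bag has 3 vertices, giving width 2; this decomposition certifies tw(G) ≤ 2. Since 3–4–5–1–3 is a cycle in G, G is not acyclic. Forests are exactly the graphs of treewidth ≤ 1, so tw(G) ≥ 2. Therefore the treewidth is 2.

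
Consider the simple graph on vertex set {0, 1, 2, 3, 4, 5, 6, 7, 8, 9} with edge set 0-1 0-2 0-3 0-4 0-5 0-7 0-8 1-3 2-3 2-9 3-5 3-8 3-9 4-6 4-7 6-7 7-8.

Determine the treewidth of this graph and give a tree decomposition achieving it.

Treewidth 2.
Bags: B1 = {0, 3, 8}  B2 = {0, 7, 8}  B3 = {0, 4, 7}  B4 = {0, 3, 5}  B5 = {4, 6, 7}  B6 = {0, 2, 3}  B7 = {2, 3, 9}  B8 = {0, 1, 3}
Tree: B1–B2, B2–B3, B1–B4, B3–B5, B1–B6, B6–B7, B4–B8

The largest bag has 3 vertices, giving width 2; this decomposition certifies tw(G) ≤ 2. On the other hand G contains the 3-clique {0, 3, 8}. A clique must lie in a single bag of any decomposition, so no decomposition can have width below 2. Combining the bounds, tw(G) = 2.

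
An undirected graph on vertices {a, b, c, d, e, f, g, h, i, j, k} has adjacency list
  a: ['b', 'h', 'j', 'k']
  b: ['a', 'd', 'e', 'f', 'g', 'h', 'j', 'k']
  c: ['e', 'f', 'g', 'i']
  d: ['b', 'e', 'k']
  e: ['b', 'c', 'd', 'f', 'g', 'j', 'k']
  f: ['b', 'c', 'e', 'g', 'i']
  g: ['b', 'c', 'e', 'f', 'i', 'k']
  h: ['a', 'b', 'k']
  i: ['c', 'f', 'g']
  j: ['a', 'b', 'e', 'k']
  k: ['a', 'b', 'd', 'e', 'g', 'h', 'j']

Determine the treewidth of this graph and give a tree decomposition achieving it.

Treewidth 3.
One optimal decomposition is:
Bags: B1 = {a, b, j, k}  B2 = {b, e, j, k}  B3 = {b, e, g, k}  B4 = {b, d, e, k}  B5 = {b, e, f, g}  B6 = {c, e, f, g}  B7 = {c, f, g, i}  B8 = {a, b, h, k}
Tree: B1–B2, B2–B3, B2–B4, B3–B5, B5–B6, B6–B7, B1–B8

The largest bag has 4 vertices, giving width 3; this decomposition certifies tw(G) ≤ 3. For the lower bound, the 4 vertices {c, e, f, g} are pairwise adjacent, and any tree decomposition puts a clique entirely inside one bag — forcing width ≥ 3. Combining the bounds, tw(G) = 3.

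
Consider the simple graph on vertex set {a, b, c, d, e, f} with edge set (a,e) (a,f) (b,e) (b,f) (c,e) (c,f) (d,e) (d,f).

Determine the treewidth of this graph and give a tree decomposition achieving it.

Treewidth 2.
Bags: B1 = {a, e, f}  B2 = {b, e, f}  B3 = {c, e, f}  B4 = {d, e, f}
Tree: B1–B2, B2–B3, B3–B4

Every bag has size at most 3, so the width is 3 − 1 = 2 and tw(G) ≤ 2. For the lower bound, G contains the cycle e–a–f–b–e, so G is not a forest; only forests have treewidth ≤ 1, hence tw(G) ≥ 2. Therefore the treewidth is 2.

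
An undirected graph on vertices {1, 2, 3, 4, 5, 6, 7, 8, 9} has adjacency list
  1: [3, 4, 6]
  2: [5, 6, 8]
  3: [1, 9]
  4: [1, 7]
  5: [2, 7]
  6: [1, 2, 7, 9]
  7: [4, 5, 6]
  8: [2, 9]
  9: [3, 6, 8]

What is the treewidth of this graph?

A width-3 tree decomposition is:
Bags: B1 = {2, 5, 7, 8}  B2 = {2, 6, 7, 8}  B3 = {6, 7, 8, 9}  B4 = {4, 6, 7, 9}  B5 = {1, 4, 6, 9}  B6 = {1, 3, 4, 9}
Tree: B1–B2, B2–B3, B3–B4, B4–B5, B5–B6
The largest bag has 4 vertices, giving width 3; this decomposition certifies tw(G) ≤ 3. For the lower bound: the 4 vertex sets {2,5,8}, {7}, {6}, {1,3,4,9} are disjoint, each induces a connected subgraph, and every pair is joined by at least one edge of G. Contracting each set to a single vertex therefore yields K_{4} as a minor, and since treewidth is minor-monotone, tw(G) ≥ tw(K_{4}) = 3. Combining the bounds, tw(G) = 3.

3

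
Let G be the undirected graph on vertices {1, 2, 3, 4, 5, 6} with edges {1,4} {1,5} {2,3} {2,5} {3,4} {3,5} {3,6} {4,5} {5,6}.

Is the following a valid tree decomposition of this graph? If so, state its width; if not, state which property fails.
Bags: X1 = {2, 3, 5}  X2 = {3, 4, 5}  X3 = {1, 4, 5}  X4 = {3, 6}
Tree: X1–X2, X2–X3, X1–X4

No — edge (5,6) lies in no bag.

A tree decomposition must satisfy three properties: every vertex lies in some bag; for every edge, both endpoints lie together in some bag; and for every vertex, the bags containing it form a connected subtree. Here edge (5,6) lies in no bag, so the decomposition is invalid.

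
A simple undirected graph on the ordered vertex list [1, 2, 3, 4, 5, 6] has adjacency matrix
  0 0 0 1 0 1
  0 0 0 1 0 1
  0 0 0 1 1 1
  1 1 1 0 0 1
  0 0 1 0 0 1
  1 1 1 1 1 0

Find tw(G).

2

A width-2 tree decomposition is:
Bags: B1 = {3, 5, 6}  B2 = {3, 4, 6}  B3 = {1, 4, 6}  B4 = {2, 4, 6}
Tree: B1–B2, B2–B3, B3–B4
Each bag holds 3 vertices, so the decomposition has width 2, which upper-bounds the treewidth. For the lower bound, the 3 vertices {1, 4, 6} are pairwise adjacent, and any tree decomposition puts a clique entirely inside one bag — forcing width ≥ 2. Hence tw(G) = 2 exactly.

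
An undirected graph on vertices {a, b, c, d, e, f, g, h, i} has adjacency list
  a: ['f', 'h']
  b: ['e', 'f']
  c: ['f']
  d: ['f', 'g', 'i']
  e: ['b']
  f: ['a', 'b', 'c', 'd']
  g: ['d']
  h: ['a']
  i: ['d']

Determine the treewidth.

A width-1 tree decomposition is:
Bags: B1 = {d, i}  B2 = {d, g}  B3 = {d, f}  B4 = {a, f}  B5 = {b, f}  B6 = {a, h}  B7 = {c, f}  B8 = {b, e}
Tree: B1–B2, B1–B3, B3–B4, B4–B5, B4–B6, B3–B7, B5–B8
Each bag holds 2 vertices, so the decomposition has width 1, which upper-bounds the treewidth. Any graph with an edge has treewidth ≥ 1, and G has the edge i–d. The upper and lower bounds meet at 1, so that is the treewidth.

1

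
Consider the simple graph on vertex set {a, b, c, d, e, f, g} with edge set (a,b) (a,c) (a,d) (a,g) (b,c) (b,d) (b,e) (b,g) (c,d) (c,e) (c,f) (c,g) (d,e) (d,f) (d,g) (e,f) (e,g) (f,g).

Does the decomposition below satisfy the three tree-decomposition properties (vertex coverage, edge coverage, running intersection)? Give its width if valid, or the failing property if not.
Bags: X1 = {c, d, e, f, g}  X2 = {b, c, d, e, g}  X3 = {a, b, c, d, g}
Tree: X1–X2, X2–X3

Yes; width 4.

Vertex coverage: the bags together contain {a, b, c, d, e, f, g}, the full vertex set. Edge coverage: each edge of G has both endpoints in at least one bag. Running intersection: for every vertex, the bags containing it form a connected subtree. All three properties hold, so this is a valid tree decomposition of width max|bag| − 1 = 4, and hence tw(G) ≤ 4.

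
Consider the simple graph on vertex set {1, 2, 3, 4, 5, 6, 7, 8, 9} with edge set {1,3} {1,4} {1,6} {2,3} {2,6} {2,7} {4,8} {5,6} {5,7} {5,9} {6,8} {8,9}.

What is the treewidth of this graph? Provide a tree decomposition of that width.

Treewidth 3.
Bags: B1 = {1, 2, 3, 4}  B2 = {1, 2, 4, 6}  B3 = {2, 4, 6, 8}  B4 = {2, 6, 7, 8}  B5 = {5, 6, 7, 8}  B6 = {5, 7, 8, 9}
Tree: B1–B2, B2–B3, B3–B4, B4–B5, B5–B6

Every bag has size at most 4, so the width is 4 − 1 = 3 and tw(G) ≤ 3. For the lower bound: the 4 vertex sets {1,3,4}, {2}, {6}, {5,7,8,9} are disjoint, each induces a connected subgraph, and every pair is joined by at least one edge of G. Contracting each set to a single vertex therefore yields K_{4} as a minor, and since treewidth is minor-monotone, tw(G) ≥ tw(K_{4}) = 3. Combining the bounds, tw(G) = 3.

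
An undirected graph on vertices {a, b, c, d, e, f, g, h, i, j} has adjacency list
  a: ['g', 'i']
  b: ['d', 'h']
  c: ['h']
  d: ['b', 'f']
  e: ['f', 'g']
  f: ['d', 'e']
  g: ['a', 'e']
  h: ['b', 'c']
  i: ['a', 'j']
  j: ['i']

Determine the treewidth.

A width-1 tree decomposition is:
Bags: B1 = {i, j}  B2 = {a, i}  B3 = {a, g}  B4 = {e, g}  B5 = {e, f}  B6 = {d, f}  B7 = {b, d}  B8 = {b, h}  B9 = {c, h}
Tree: B1–B2, B2–B3, B3–B4, B4–B5, B5–B6, B6–B7, B7–B8, B8–B9
Each bag holds 2 vertices, so the decomposition has width 1, which upper-bounds the treewidth. Since G has at least one edge (e.g. j–i), it is not an edgeless graph, so tw(G) ≥ 1. The upper and lower bounds meet at 1, so that is the treewidth.

1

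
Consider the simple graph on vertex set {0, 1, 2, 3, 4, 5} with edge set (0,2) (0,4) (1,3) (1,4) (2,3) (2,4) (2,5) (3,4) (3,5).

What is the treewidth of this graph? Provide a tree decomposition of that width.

Each bag holds 3 vertices, so the decomposition has width 2, which upper-bounds the treewidth. On the other hand G contains the 3-clique {1, 3, 4}. A clique must lie in a single bag of any decomposition, so no decomposition can have width below 2. Hence tw(G) = 2 exactly.

Treewidth 2.
One optimal decomposition is:
Bags: B1 = {2, 3, 4}  B2 = {1, 3, 4}  B3 = {0, 2, 4}  B4 = {2, 3, 5}
Tree: B1–B2, B1–B3, B1–B4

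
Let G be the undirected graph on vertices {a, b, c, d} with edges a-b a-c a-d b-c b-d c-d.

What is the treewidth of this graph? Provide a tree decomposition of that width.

Treewidth 3.
Bags: B1 = {a, b, c, d}
Tree: (single bag)

A single bag containing all 4 vertices is trivially a valid decomposition of width 3. On the other hand G contains the 4-clique {a, b, c, d}. A clique must lie in a single bag of any decomposition, so no decomposition can have width below 3. The upper and lower bounds meet at 3, so that is the treewidth.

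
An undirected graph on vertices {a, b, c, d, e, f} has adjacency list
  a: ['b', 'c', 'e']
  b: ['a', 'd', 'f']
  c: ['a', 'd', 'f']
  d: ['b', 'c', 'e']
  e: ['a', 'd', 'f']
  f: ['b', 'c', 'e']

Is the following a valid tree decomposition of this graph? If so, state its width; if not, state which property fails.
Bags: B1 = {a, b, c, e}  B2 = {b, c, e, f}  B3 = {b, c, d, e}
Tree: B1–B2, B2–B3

Vertex coverage: the bags together contain {a, b, c, d, e, f}, the full vertex set. Edge coverage: each edge of G has both endpoints in at least one bag. Running intersection: for every vertex, the bags containing it form a connected subtree. All three properties hold, so this is a valid tree decomposition of width max|bag| − 1 = 3, and hence tw(G) ≤ 3.

Yes; width 3.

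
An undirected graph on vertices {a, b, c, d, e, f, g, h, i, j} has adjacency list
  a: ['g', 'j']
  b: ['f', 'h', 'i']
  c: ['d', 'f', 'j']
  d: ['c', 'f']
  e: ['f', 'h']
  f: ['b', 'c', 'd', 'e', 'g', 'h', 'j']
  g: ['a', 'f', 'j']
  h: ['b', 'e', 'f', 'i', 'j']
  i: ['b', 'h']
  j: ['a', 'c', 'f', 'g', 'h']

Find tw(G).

A width-2 tree decomposition is:
Bags: B1 = {e, f, h}  B2 = {f, h, j}  B3 = {c, f, j}  B4 = {b, f, h}  B5 = {b, h, i}  B6 = {f, g, j}  B7 = {c, d, f}  B8 = {a, g, j}
Tree: B1–B2, B2–B3, B2–B4, B4–B5, B2–B6, B3–B7, B6–B8
Every bag has size at most 3, so the width is 3 − 1 = 2 and tw(G) ≤ 2. On the other hand G contains the 3-clique {a, g, j}. A clique must lie in a single bag of any decomposition, so no decomposition can have width below 2. The upper and lower bounds meet at 2, so that is the treewidth.

2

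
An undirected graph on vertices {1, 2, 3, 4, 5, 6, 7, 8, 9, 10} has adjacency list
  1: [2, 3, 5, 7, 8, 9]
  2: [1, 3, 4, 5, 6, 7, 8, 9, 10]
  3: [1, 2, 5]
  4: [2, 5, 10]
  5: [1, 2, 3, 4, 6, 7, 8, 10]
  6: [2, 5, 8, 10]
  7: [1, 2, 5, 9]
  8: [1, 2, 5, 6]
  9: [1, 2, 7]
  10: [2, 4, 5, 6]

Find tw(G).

3

A width-3 tree decomposition is:
Bags: B1 = {2, 5, 6, 10}  B2 = {2, 5, 6, 8}  B3 = {2, 4, 5, 10}  B4 = {1, 2, 5, 8}  B5 = {1, 2, 3, 5}  B6 = {1, 2, 5, 7}  B7 = {1, 2, 7, 9}
Tree: B1–B2, B1–B3, B2–B4, B4–B5, B5–B6, B6–B7
Every bag has size at most 4, so the width is 4 − 1 = 3 and tw(G) ≤ 3. For the lower bound, the 4 vertices {1, 2, 7, 9} are pairwise adjacent, and any tree decomposition puts a clique entirely inside one bag — forcing width ≥ 3. Therefore the treewidth is 3.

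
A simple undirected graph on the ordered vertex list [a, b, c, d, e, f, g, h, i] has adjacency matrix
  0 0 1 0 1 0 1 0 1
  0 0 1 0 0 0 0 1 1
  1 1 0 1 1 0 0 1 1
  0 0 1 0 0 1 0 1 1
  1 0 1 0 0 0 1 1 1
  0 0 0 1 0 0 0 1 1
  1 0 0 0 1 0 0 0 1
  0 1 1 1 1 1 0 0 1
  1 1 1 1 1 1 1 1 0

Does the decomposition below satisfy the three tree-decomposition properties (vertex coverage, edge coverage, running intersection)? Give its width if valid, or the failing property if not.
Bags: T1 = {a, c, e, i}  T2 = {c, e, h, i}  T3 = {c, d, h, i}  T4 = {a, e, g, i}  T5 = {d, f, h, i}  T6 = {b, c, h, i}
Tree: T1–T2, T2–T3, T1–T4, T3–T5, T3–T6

Vertex coverage: the bags together contain {a, b, c, d, e, f, g, h, i}, the full vertex set. Edge coverage: each edge of G has both endpoints in at least one bag. Running intersection: for every vertex, the bags containing it form a connected subtree. All three properties hold, so this is a valid tree decomposition of width max|bag| − 1 = 3, and hence tw(G) ≤ 3.

Yes; width 3.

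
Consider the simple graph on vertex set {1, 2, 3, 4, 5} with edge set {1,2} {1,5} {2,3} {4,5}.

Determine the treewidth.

1

A width-1 tree decomposition is:
Bags: B1 = {2, 3}  B2 = {1, 2}  B3 = {1, 5}  B4 = {4, 5}
Tree: B1–B2, B2–B3, B3–B4
Every bag has size at most 2, so the width is 2 − 1 = 1 and tw(G) ≤ 1. G has an edge, so its treewidth is at least 1. Therefore the treewidth is 1.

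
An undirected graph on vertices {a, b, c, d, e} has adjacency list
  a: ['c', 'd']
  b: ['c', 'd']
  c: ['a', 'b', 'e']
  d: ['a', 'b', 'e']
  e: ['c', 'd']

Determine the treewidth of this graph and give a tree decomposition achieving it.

Treewidth 2.
One optimal decomposition is:
Bags: B1 = {b, c, d}  B2 = {a, c, d}  B3 = {c, d, e}
Tree: B1–B2, B2–B3

Each bag holds 3 vertices, so the decomposition has width 2, which upper-bounds the treewidth. The edges b–d–a–c–b form a cycle, so G is not a tree and its treewidth is at least 2. The upper and lower bounds meet at 2, so that is the treewidth.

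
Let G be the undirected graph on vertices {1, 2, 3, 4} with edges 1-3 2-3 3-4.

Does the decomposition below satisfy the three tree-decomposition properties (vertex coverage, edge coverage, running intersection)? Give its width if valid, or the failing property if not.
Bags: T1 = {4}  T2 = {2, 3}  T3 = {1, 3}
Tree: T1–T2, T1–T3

A tree decomposition must satisfy three properties: every vertex lies in some bag; for every edge, both endpoints lie together in some bag; and for every vertex, the bags containing it form a connected subtree. Here edge (3,4) lies in no bag, so the decomposition is invalid.

No — edge (3,4) lies in no bag.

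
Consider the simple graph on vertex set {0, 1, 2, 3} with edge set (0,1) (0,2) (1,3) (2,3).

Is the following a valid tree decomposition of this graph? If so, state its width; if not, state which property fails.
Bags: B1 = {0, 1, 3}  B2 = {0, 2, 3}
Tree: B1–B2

Vertex coverage: the bags together contain {0, 1, 2, 3}, the full vertex set. Edge coverage: each edge of G has both endpoints in at least one bag. Running intersection: for every vertex, the bags containing it form a connected subtree. All three properties hold, so this is a valid tree decomposition of width max|bag| − 1 = 2, and hence tw(G) ≤ 2.

Yes; width 2.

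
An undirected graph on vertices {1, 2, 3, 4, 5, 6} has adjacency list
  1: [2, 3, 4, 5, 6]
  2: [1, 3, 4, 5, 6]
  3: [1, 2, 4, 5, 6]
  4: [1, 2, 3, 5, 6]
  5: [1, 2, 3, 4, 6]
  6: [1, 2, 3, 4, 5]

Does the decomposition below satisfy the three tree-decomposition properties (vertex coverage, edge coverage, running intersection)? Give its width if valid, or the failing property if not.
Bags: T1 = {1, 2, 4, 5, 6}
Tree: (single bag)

A tree decomposition must satisfy three properties: every vertex lies in some bag; for every edge, both endpoints lie together in some bag; and for every vertex, the bags containing it form a connected subtree. Here vertex 3 appears in no bag, so the decomposition is invalid.

No — vertex 3 appears in no bag.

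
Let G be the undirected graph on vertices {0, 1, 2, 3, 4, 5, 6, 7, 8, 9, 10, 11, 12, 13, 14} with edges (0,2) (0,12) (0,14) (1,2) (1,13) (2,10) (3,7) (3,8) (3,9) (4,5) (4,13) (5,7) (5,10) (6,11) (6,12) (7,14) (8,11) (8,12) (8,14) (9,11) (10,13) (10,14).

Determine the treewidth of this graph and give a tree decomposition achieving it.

Each bag holds 4 vertices, so the decomposition has width 3, which upper-bounds the treewidth. For the lower bound: the 4 vertex sets {6,9,11}, {12}, {8}, {0,3,7,14} are disjoint, each induces a connected subgraph, and every pair is joined by at least one edge of G. Contracting each set to a single vertex therefore yields K_{4} as a minor, and since treewidth is minor-monotone, tw(G) ≥ tw(K_{4}) = 3. The upper and lower bounds meet at 3, so that is the treewidth.

Treewidth 3.
One such decomposition:
Bags: B1 = {6, 9, 11, 12}  B2 = {8, 9, 11, 12}  B3 = {3, 8, 9, 12}  B4 = {0, 3, 8, 12}  B5 = {0, 3, 8, 14}  B6 = {0, 3, 7, 14}  B7 = {0, 2, 7, 14}  B8 = {2, 7, 10, 14}  B9 = {2, 5, 7, 10}  B10 = {1, 2, 5, 10}  B11 = {1, 5, 10, 13}  B12 = {1, 4, 5, 13}
Tree: B1–B2, B2–B3, B3–B4, B4–B5, B5–B6, B6–B7, B7–B8, B8–B9, B9–B10, B10–B11, B11–B12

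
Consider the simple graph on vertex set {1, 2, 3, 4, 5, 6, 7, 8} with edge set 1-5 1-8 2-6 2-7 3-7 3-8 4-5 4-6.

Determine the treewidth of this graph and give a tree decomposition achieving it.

Each bag holds 3 vertices, so the decomposition has width 2, which upper-bounds the treewidth. Since 5–1–8–3–7–2–6–4–5 is a cycle in G, G is not acyclic. Forests are exactly the graphs of treewidth ≤ 1, so tw(G) ≥ 2. Hence tw(G) = 2 exactly.

Treewidth 2.
Bags: B1 = {1, 5, 8}  B2 = {3, 5, 8}  B3 = {3, 5, 7}  B4 = {2, 5, 7}  B5 = {2, 5, 6}  B6 = {4, 5, 6}
Tree: B1–B2, B2–B3, B3–B4, B4–B5, B5–B6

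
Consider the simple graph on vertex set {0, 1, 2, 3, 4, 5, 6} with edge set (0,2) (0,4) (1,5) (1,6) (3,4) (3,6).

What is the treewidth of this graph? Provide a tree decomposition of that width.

Every bag has size at most 2, so the width is 2 − 1 = 1 and tw(G) ≤ 1. Since G has at least one edge (e.g. 5–1), it is not an edgeless graph, so tw(G) ≥ 1. The upper and lower bounds meet at 1, so that is the treewidth.

Treewidth 1.
One optimal decomposition is:
Bags: B1 = {1, 5}  B2 = {1, 6}  B3 = {3, 6}  B4 = {3, 4}  B5 = {0, 4}  B6 = {0, 2}
Tree: B1–B2, B2–B3, B3–B4, B4–B5, B5–B6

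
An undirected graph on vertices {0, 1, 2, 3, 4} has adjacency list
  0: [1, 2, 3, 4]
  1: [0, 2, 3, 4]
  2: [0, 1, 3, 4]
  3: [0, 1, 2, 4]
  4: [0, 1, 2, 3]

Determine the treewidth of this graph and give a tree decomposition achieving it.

A single bag containing all 5 vertices is trivially a valid decomposition of width 4. For the lower bound, the 5 vertices {0, 1, 2, 3, 4} are pairwise adjacent, and any tree decomposition puts a clique entirely inside one bag — forcing width ≥ 4. The upper and lower bounds meet at 4, so that is the treewidth.

Treewidth 4.
One optimal decomposition is:
Bags: B1 = {0, 1, 2, 3, 4}
Tree: (single bag)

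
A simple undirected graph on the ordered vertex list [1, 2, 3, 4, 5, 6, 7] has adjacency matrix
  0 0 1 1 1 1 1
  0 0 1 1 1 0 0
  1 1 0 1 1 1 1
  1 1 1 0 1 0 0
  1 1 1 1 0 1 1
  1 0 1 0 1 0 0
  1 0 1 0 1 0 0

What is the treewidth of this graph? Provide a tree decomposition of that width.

Each bag holds 4 vertices, so the decomposition has width 3, which upper-bounds the treewidth. Conversely, {1, 3, 4, 5} is a clique of size 4, and the vertices of any clique must share a bag in every tree decomposition; so some bag has ≥ 4 vertices and tw(G) ≥ 3. Combining the bounds, tw(G) = 3.

Treewidth 3.
One optimal decomposition is:
Bags: B1 = {1, 3, 4, 5}  B2 = {2, 3, 4, 5}  B3 = {1, 3, 5, 6}  B4 = {1, 3, 5, 7}
Tree: B1–B2, B1–B3, B1–B4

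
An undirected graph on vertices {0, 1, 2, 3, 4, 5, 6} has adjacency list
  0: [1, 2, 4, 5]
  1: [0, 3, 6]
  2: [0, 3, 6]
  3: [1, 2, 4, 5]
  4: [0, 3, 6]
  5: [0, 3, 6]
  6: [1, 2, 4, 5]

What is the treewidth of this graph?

A width-3 tree decomposition is:
Bags: B1 = {0, 3, 5, 6}  B2 = {0, 3, 4, 6}  B3 = {0, 1, 3, 6}  B4 = {0, 2, 3, 6}
Tree: B1–B2, B2–B3, B3–B4
The largest bag has 4 vertices, giving width 3; this decomposition certifies tw(G) ≤ 3. For the lower bound: the 4 vertex sets {3,5}, {0,4}, {6}, {1} are disjoint, each induces a connected subgraph, and every pair is joined by at least one edge of G. Contracting each set to a single vertex therefore yields K_{4} as a minor, and since treewidth is minor-monotone, tw(G) ≥ tw(K_{4}) = 3. Therefore the treewidth is 3.

3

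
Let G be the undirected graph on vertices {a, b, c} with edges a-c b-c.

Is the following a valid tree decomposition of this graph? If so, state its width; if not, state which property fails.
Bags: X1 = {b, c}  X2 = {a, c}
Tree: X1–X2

Yes; width 1.

Every vertex of G appears in some bag (union = {a, b, c}); every edge is covered by a bag; and for each vertex v the set of bags containing v is connected in the bag tree. The decomposition is therefore valid. The largest bag has 2 vertices, so the width is 1.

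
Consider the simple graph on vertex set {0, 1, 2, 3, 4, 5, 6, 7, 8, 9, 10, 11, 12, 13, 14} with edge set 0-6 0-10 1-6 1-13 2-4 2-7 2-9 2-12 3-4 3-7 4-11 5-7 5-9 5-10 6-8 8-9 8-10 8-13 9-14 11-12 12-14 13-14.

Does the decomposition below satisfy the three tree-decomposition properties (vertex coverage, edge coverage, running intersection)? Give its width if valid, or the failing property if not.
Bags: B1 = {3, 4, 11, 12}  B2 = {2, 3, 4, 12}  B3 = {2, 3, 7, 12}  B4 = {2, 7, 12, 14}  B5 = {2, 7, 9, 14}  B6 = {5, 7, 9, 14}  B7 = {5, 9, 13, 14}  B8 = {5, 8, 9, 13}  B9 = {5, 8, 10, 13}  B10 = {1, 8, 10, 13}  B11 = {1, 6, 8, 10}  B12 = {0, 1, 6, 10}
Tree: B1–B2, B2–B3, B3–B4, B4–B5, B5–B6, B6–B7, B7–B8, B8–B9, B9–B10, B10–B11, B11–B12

Vertex coverage: the bags together contain {0, 1, 2, 3, 4, 5, 6, 7, 8, 9, 10, 11, 12, 13, 14}, the full vertex set. Edge coverage: each edge of G has both endpoints in at least one bag. Running intersection: for every vertex, the bags containing it form a connected subtree. All three properties hold, so this is a valid tree decomposition of width max|bag| − 1 = 3, and hence tw(G) ≤ 3.

Yes; width 3.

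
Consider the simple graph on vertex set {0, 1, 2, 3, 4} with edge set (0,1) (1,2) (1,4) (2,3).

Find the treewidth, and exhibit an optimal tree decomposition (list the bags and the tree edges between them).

Treewidth 1.
Bags: B1 = {1, 2}  B2 = {1, 4}  B3 = {0, 1}  B4 = {2, 3}
Tree: B1–B2, B2–B3, B1–B4

Every bag has size at most 2, so the width is 2 − 1 = 1 and tw(G) ≤ 1. Since G has at least one edge (e.g. 1–2), it is not an edgeless graph, so tw(G) ≥ 1. Combining the bounds, tw(G) = 1.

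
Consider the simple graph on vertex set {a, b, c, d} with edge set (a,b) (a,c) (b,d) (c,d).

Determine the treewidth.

A width-2 tree decomposition is:
Bags: B1 = {a, b, d}  B2 = {a, c, d}
Tree: B1–B2
The largest bag has 3 vertices, giving width 2; this decomposition certifies tw(G) ≤ 2. The edges a–b–d–c–a form a cycle, so G is not a tree and its treewidth is at least 2. Combining the bounds, tw(G) = 2.

2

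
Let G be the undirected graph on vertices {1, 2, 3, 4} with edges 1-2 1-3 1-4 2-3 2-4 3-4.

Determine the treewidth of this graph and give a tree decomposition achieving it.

A single bag containing all 4 vertices is trivially a valid decomposition of width 3. For the lower bound, the 4 vertices {1, 2, 3, 4} are pairwise adjacent, and any tree decomposition puts a clique entirely inside one bag — forcing width ≥ 3. Combining the bounds, tw(G) = 3.

Treewidth 3.
One such decomposition:
Bags: B1 = {1, 2, 3, 4}
Tree: (single bag)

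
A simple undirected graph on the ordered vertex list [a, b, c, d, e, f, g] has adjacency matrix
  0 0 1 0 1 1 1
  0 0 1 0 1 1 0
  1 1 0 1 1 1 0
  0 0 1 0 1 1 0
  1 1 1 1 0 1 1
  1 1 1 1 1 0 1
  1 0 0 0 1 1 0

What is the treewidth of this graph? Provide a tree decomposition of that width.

Treewidth 3.
One optimal decomposition is:
Bags: B1 = {a, c, e, f}  B2 = {b, c, e, f}  B3 = {a, e, f, g}  B4 = {c, d, e, f}
Tree: B1–B2, B1–B3, B2–B4

The largest bag has 4 vertices, giving width 3; this decomposition certifies tw(G) ≤ 3. On the other hand G contains the 4-clique {a, e, f, g}. A clique must lie in a single bag of any decomposition, so no decomposition can have width below 3. The upper and lower bounds meet at 3, so that is the treewidth.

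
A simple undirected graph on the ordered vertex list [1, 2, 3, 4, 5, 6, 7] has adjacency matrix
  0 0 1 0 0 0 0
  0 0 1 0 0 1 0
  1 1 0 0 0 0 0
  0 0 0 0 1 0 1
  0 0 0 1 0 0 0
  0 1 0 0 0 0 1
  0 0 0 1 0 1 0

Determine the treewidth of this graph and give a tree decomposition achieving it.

Every bag has size at most 2, so the width is 2 − 1 = 1 and tw(G) ≤ 1. Since G has at least one edge (e.g. 5–4), it is not an edgeless graph, so tw(G) ≥ 1. Hence tw(G) = 1 exactly.

Treewidth 1.
Bags: B1 = {4, 5}  B2 = {4, 7}  B3 = {6, 7}  B4 = {2, 6}  B5 = {2, 3}  B6 = {1, 3}
Tree: B1–B2, B2–B3, B3–B4, B4–B5, B5–B6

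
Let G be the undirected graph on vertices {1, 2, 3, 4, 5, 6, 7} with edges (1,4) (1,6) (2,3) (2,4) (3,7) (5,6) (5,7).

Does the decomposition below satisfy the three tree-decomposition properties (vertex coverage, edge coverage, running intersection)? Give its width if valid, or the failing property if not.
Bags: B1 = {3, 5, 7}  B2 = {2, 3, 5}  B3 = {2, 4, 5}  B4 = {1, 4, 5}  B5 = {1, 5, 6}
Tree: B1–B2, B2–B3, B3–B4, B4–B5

Checking the three conditions: (i) the bags cover all of {1, 2, 3, 4, 5, 6, 7}; (ii) for each edge, some bag contains both endpoints; (iii) the bags containing any fixed vertex form a subtree. All hold, so the decomposition is valid with width 3 − 1 = 2.

Yes; width 2.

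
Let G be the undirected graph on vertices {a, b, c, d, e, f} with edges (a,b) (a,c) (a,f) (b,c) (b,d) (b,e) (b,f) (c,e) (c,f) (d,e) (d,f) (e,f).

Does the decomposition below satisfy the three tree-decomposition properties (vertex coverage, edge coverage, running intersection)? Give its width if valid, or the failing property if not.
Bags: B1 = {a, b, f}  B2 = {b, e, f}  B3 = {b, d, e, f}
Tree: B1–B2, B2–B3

No — vertex c appears in no bag.

A tree decomposition must satisfy three properties: every vertex lies in some bag; for every edge, both endpoints lie together in some bag; and for every vertex, the bags containing it form a connected subtree. Here vertex c appears in no bag, so the decomposition is invalid.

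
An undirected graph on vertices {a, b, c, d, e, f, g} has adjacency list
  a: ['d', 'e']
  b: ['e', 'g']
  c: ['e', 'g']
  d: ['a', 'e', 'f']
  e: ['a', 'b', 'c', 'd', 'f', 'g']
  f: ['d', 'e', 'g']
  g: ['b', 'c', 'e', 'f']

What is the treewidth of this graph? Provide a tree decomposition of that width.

Treewidth 2.
Bags: B1 = {e, f, g}  B2 = {d, e, f}  B3 = {c, e, g}  B4 = {b, e, g}  B5 = {a, d, e}
Tree: B1–B2, B1–B3, B1–B4, B2–B5

Every bag has size at most 3, so the width is 3 − 1 = 2 and tw(G) ≤ 2. On the other hand G contains the 3-clique {a, d, e}. A clique must lie in a single bag of any decomposition, so no decomposition can have width below 2. Therefore the treewidth is 2.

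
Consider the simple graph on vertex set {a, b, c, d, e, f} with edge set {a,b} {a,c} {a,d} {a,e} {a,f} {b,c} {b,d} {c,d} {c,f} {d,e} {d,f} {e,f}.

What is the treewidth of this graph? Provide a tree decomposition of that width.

Every bag has size at most 4, so the width is 4 − 1 = 3 and tw(G) ≤ 3. On the other hand G contains the 4-clique {a, d, e, f}. A clique must lie in a single bag of any decomposition, so no decomposition can have width below 3. Hence tw(G) = 3 exactly.

Treewidth 3.
Bags: B1 = {a, d, e, f}  B2 = {a, c, d, f}  B3 = {a, b, c, d}
Tree: B1–B2, B2–B3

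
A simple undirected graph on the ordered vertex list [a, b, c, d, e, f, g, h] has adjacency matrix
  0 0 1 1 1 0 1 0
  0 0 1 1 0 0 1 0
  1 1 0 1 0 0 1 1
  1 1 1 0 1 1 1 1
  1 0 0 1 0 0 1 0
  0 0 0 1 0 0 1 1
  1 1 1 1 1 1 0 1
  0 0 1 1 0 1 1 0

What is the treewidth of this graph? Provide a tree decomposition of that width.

The largest bag has 4 vertices, giving width 3; this decomposition certifies tw(G) ≤ 3. Conversely, {a, d, e, g} is a clique of size 4, and the vertices of any clique must share a bag in every tree decomposition; so some bag has ≥ 4 vertices and tw(G) ≥ 3. Combining the bounds, tw(G) = 3.

Treewidth 3.
One optimal decomposition is:
Bags: B1 = {a, c, d, g}  B2 = {a, d, e, g}  B3 = {b, c, d, g}  B4 = {c, d, g, h}  B5 = {d, f, g, h}
Tree: B1–B2, B1–B3, B1–B4, B4–B5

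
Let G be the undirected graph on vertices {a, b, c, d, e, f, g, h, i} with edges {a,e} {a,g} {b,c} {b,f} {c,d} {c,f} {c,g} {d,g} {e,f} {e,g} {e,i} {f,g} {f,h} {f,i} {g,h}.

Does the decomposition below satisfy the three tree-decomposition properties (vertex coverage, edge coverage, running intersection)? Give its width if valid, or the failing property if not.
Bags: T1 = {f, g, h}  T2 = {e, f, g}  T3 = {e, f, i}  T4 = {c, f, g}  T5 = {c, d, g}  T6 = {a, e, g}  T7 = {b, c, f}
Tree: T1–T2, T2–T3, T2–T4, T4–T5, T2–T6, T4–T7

Yes; width 2.

Vertex coverage: the bags together contain {a, b, c, d, e, f, g, h, i}, the full vertex set. Edge coverage: each edge of G has both endpoints in at least one bag. Running intersection: for every vertex, the bags containing it form a connected subtree. All three properties hold, so this is a valid tree decomposition of width max|bag| − 1 = 2, and hence tw(G) ≤ 2.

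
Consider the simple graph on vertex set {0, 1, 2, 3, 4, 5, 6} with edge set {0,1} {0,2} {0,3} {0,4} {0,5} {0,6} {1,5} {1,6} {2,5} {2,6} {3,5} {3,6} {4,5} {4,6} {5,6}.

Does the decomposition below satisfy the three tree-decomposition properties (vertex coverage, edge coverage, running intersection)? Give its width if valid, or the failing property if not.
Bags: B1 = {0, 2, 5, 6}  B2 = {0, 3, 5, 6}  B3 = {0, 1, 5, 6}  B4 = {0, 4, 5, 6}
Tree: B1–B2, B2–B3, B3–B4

Yes; width 3.

Checking the three conditions: (i) the bags cover all of {0, 1, 2, 3, 4, 5, 6}; (ii) for each edge, some bag contains both endpoints; (iii) the bags containing any fixed vertex form a subtree. All hold, so the decomposition is valid with width 4 − 1 = 3.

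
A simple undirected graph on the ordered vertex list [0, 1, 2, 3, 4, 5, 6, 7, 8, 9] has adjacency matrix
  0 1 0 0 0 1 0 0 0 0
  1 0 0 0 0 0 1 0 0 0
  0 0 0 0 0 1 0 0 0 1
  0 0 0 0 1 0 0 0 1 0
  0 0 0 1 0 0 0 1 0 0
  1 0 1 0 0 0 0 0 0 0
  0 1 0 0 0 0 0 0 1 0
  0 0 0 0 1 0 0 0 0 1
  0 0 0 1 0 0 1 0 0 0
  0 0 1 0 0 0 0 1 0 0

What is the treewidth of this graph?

A width-2 tree decomposition is:
Bags: B1 = {2, 5, 9}  B2 = {0, 5, 9}  B3 = {0, 1, 9}  B4 = {1, 6, 9}  B5 = {6, 8, 9}  B6 = {3, 8, 9}  B7 = {3, 4, 9}  B8 = {4, 7, 9}
Tree: B1–B2, B2–B3, B3–B4, B4–B5, B5–B6, B6–B7, B7–B8
Each bag holds 3 vertices, so the decomposition has width 2, which upper-bounds the treewidth. For the lower bound, G contains the cycle 9–2–5–0–1–6–8–3–4–7–9, so G is not a forest; only forests have treewidth ≤ 1, hence tw(G) ≥ 2. Hence tw(G) = 2 exactly.

2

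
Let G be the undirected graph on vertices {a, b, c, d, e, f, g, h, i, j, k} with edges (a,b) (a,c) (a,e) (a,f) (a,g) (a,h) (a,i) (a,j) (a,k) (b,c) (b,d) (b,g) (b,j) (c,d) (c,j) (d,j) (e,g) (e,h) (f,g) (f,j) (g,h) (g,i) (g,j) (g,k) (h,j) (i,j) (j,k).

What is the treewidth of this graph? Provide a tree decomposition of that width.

Treewidth 3.
One optimal decomposition is:
Bags: B1 = {a, b, g, j}  B2 = {a, g, j, k}  B3 = {a, f, g, j}  B4 = {a, g, h, j}  B5 = {a, b, c, j}  B6 = {b, c, d, j}  B7 = {a, e, g, h}  B8 = {a, g, i, j}
Tree: B1–B2, B2–B3, B3–B4, B1–B5, B5–B6, B4–B7, B2–B8

Each bag holds 4 vertices, so the decomposition has width 3, which upper-bounds the treewidth. On the other hand G contains the 4-clique {b, c, d, j}. A clique must lie in a single bag of any decomposition, so no decomposition can have width below 3. Therefore the treewidth is 3.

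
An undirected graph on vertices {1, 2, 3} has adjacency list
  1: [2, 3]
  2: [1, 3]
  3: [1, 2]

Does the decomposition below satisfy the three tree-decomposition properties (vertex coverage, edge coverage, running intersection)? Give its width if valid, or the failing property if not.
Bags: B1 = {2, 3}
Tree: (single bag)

A tree decomposition must satisfy three properties: every vertex lies in some bag; for every edge, both endpoints lie together in some bag; and for every vertex, the bags containing it form a connected subtree. Here vertex 1 appears in no bag, so the decomposition is invalid.

No — vertex 1 appears in no bag.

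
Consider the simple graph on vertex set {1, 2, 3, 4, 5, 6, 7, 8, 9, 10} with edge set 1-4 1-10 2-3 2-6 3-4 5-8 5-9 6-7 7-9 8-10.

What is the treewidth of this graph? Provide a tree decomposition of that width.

Treewidth 2.
One such decomposition:
Bags: B1 = {5, 8, 10}  B2 = {1, 5, 10}  B3 = {1, 4, 5}  B4 = {3, 4, 5}  B5 = {2, 3, 5}  B6 = {2, 5, 6}  B7 = {5, 6, 7}  B8 = {5, 7, 9}
Tree: B1–B2, B2–B3, B3–B4, B4–B5, B5–B6, B6–B7, B7–B8

Every bag has size at most 3, so the width is 3 − 1 = 2 and tw(G) ≤ 2. For the lower bound, G contains the cycle 5–8–10–1–4–3–2–6–7–9–5, so G is not a forest; only forests have treewidth ≤ 1, hence tw(G) ≥ 2. Hence tw(G) = 2 exactly.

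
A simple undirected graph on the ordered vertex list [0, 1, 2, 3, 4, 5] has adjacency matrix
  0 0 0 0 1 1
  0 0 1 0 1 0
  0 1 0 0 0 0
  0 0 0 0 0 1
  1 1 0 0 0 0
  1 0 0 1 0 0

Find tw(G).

A width-1 tree decomposition is:
Bags: B1 = {1, 2}  B2 = {1, 4}  B3 = {0, 4}  B4 = {0, 5}  B5 = {3, 5}
Tree: B1–B2, B2–B3, B3–B4, B4–B5
Every bag has size at most 2, so the width is 2 − 1 = 1 and tw(G) ≤ 1. Since G has at least one edge (e.g. 2–1), it is not an edgeless graph, so tw(G) ≥ 1. The upper and lower bounds meet at 1, so that is the treewidth.

1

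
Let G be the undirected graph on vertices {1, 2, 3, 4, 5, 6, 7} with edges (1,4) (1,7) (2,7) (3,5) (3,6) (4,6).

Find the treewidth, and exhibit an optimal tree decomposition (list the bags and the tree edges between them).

Treewidth 1.
One optimal decomposition is:
Bags: B1 = {2, 7}  B2 = {1, 7}  B3 = {1, 4}  B4 = {4, 6}  B5 = {3, 6}  B6 = {3, 5}
Tree: B1–B2, B2–B3, B3–B4, B4–B5, B5–B6

Every bag has size at most 2, so the width is 2 − 1 = 1 and tw(G) ≤ 1. G has an edge, so its treewidth is at least 1. Combining the bounds, tw(G) = 1.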